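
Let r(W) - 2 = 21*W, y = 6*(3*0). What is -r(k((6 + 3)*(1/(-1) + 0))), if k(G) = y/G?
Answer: -2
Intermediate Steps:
y = 0 (y = 6*0 = 0)
k(G) = 0 (k(G) = 0/G = 0)
r(W) = 2 + 21*W
-r(k((6 + 3)*(1/(-1) + 0))) = -(2 + 21*0) = -(2 + 0) = -1*2 = -2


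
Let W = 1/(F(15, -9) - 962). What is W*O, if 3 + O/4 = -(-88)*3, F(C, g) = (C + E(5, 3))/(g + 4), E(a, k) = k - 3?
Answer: -1044/965 ≈ -1.0819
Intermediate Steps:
E(a, k) = -3 + k
F(C, g) = C/(4 + g) (F(C, g) = (C + (-3 + 3))/(g + 4) = (C + 0)/(4 + g) = C/(4 + g))
W = -1/965 (W = 1/(15/(4 - 9) - 962) = 1/(15/(-5) - 962) = 1/(15*(-1/5) - 962) = 1/(-3 - 962) = 1/(-965) = -1/965 ≈ -0.0010363)
O = 1044 (O = -12 + 4*(-(-88)*3) = -12 + 4*(-22*(-12)) = -12 + 4*264 = -12 + 1056 = 1044)
W*O = -1/965*1044 = -1044/965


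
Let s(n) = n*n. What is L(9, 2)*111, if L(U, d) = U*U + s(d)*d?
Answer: 9879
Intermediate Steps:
s(n) = n²
L(U, d) = U² + d³ (L(U, d) = U*U + d²*d = U² + d³)
L(9, 2)*111 = (9² + 2³)*111 = (81 + 8)*111 = 89*111 = 9879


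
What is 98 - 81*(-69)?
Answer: 5687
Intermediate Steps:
98 - 81*(-69) = 98 + 5589 = 5687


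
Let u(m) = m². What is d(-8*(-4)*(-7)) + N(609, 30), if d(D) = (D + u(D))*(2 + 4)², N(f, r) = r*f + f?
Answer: 1817151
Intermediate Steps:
N(f, r) = f + f*r (N(f, r) = f*r + f = f + f*r)
d(D) = 36*D + 36*D² (d(D) = (D + D²)*(2 + 4)² = (D + D²)*6² = (D + D²)*36 = 36*D + 36*D²)
d(-8*(-4)*(-7)) + N(609, 30) = 36*(-8*(-4)*(-7))*(1 - 8*(-4)*(-7)) + 609*(1 + 30) = 36*(32*(-7))*(1 + 32*(-7)) + 609*31 = 36*(-224)*(1 - 224) + 18879 = 36*(-224)*(-223) + 18879 = 1798272 + 18879 = 1817151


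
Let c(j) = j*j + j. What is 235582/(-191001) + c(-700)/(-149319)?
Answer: -4764209554/1056299197 ≈ -4.5103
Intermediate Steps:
c(j) = j + j**2 (c(j) = j**2 + j = j + j**2)
235582/(-191001) + c(-700)/(-149319) = 235582/(-191001) - 700*(1 - 700)/(-149319) = 235582*(-1/191001) - 700*(-699)*(-1/149319) = -235582/191001 + 489300*(-1/149319) = -235582/191001 - 163100/49773 = -4764209554/1056299197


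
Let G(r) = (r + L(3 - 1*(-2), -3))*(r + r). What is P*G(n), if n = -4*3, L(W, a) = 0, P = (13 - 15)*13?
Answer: -7488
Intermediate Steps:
P = -26 (P = -2*13 = -26)
n = -12
G(r) = 2*r**2 (G(r) = (r + 0)*(r + r) = r*(2*r) = 2*r**2)
P*G(n) = -52*(-12)**2 = -52*144 = -26*288 = -7488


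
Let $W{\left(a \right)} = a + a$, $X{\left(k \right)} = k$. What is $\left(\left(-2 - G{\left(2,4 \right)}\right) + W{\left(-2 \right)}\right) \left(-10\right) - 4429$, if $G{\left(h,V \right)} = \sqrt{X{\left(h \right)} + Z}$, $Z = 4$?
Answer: $-4369 + 10 \sqrt{6} \approx -4344.5$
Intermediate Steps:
$G{\left(h,V \right)} = \sqrt{4 + h}$ ($G{\left(h,V \right)} = \sqrt{h + 4} = \sqrt{4 + h}$)
$W{\left(a \right)} = 2 a$
$\left(\left(-2 - G{\left(2,4 \right)}\right) + W{\left(-2 \right)}\right) \left(-10\right) - 4429 = \left(\left(-2 - \sqrt{4 + 2}\right) + 2 \left(-2\right)\right) \left(-10\right) - 4429 = \left(\left(-2 - \sqrt{6}\right) - 4\right) \left(-10\right) - 4429 = \left(-6 - \sqrt{6}\right) \left(-10\right) - 4429 = \left(60 + 10 \sqrt{6}\right) - 4429 = -4369 + 10 \sqrt{6}$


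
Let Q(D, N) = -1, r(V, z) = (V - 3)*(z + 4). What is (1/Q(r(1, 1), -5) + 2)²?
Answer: 1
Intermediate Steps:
r(V, z) = (-3 + V)*(4 + z)
(1/Q(r(1, 1), -5) + 2)² = (1/(-1) + 2)² = (-1 + 2)² = 1² = 1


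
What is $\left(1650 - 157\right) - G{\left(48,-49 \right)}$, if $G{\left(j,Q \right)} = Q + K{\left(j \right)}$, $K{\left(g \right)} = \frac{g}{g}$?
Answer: $1541$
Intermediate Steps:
$K{\left(g \right)} = 1$
$G{\left(j,Q \right)} = 1 + Q$ ($G{\left(j,Q \right)} = Q + 1 = 1 + Q$)
$\left(1650 - 157\right) - G{\left(48,-49 \right)} = \left(1650 - 157\right) - \left(1 - 49\right) = \left(1650 - 157\right) - -48 = 1493 + 48 = 1541$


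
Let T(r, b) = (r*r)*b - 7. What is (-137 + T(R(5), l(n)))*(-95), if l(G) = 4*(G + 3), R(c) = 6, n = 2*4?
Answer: -136800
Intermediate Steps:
n = 8
l(G) = 12 + 4*G (l(G) = 4*(3 + G) = 12 + 4*G)
T(r, b) = -7 + b*r² (T(r, b) = r²*b - 7 = b*r² - 7 = -7 + b*r²)
(-137 + T(R(5), l(n)))*(-95) = (-137 + (-7 + (12 + 4*8)*6²))*(-95) = (-137 + (-7 + (12 + 32)*36))*(-95) = (-137 + (-7 + 44*36))*(-95) = (-137 + (-7 + 1584))*(-95) = (-137 + 1577)*(-95) = 1440*(-95) = -136800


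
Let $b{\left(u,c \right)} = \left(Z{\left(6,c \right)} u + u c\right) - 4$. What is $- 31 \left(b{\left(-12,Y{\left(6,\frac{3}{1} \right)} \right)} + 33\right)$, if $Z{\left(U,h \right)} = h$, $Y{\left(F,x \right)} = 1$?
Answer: $-155$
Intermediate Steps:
$b{\left(u,c \right)} = -4 + 2 c u$ ($b{\left(u,c \right)} = \left(c u + u c\right) - 4 = \left(c u + c u\right) - 4 = 2 c u - 4 = -4 + 2 c u$)
$- 31 \left(b{\left(-12,Y{\left(6,\frac{3}{1} \right)} \right)} + 33\right) = - 31 \left(\left(-4 + 2 \cdot 1 \left(-12\right)\right) + 33\right) = - 31 \left(\left(-4 - 24\right) + 33\right) = - 31 \left(-28 + 33\right) = \left(-31\right) 5 = -155$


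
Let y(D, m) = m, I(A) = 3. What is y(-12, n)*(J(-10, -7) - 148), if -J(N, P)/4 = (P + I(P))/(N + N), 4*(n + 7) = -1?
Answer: 5394/5 ≈ 1078.8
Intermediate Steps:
n = -29/4 (n = -7 + (¼)*(-1) = -7 - ¼ = -29/4 ≈ -7.2500)
J(N, P) = -2*(3 + P)/N (J(N, P) = -4*(P + 3)/(N + N) = -4*(3 + P)/(2*N) = -4*(3 + P)*1/(2*N) = -2*(3 + P)/N)
y(-12, n)*(J(-10, -7) - 148) = -29*(2*(-3 - 1*(-7))/(-10) - 148)/4 = -29*(2*(-⅒)*(-3 + 7) - 148)/4 = -29*(2*(-⅒)*4 - 148)/4 = -29*(-⅘ - 148)/4 = -29/4*(-744/5) = 5394/5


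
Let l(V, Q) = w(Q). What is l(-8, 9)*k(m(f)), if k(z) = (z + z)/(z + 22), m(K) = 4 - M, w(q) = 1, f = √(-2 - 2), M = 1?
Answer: 6/25 ≈ 0.24000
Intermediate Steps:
f = 2*I (f = √(-4) = 2*I ≈ 2.0*I)
m(K) = 3 (m(K) = 4 - 1*1 = 4 - 1 = 3)
l(V, Q) = 1
k(z) = 2*z/(22 + z) (k(z) = (2*z)/(22 + z) = 2*z/(22 + z))
l(-8, 9)*k(m(f)) = 1*(2*3/(22 + 3)) = 1*(2*3/25) = 1*(2*3*(1/25)) = 1*(6/25) = 6/25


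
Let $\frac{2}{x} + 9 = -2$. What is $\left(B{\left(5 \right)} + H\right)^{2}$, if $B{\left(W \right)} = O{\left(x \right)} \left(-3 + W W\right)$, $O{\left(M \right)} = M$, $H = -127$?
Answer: $17161$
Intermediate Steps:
$x = - \frac{2}{11}$ ($x = \frac{2}{-9 - 2} = \frac{2}{-11} = 2 \left(- \frac{1}{11}\right) = - \frac{2}{11} \approx -0.18182$)
$B{\left(W \right)} = \frac{6}{11} - \frac{2 W^{2}}{11}$ ($B{\left(W \right)} = - \frac{2 \left(-3 + W W\right)}{11} = - \frac{2 \left(-3 + W^{2}\right)}{11} = \frac{6}{11} - \frac{2 W^{2}}{11}$)
$\left(B{\left(5 \right)} + H\right)^{2} = \left(\left(\frac{6}{11} - \frac{2 \cdot 5^{2}}{11}\right) - 127\right)^{2} = \left(\left(\frac{6}{11} - \frac{50}{11}\right) - 127\right)^{2} = \left(-4 - 127\right)^{2} = \left(-131\right)^{2} = 17161$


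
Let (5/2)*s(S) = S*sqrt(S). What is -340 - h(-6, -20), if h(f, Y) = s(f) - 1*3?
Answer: -337 + 12*I*sqrt(6)/5 ≈ -337.0 + 5.8788*I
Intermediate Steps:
s(S) = 2*S**(3/2)/5 (s(S) = 2*(S*sqrt(S))/5 = 2*S**(3/2)/5)
h(f, Y) = -3 + 2*f**(3/2)/5 (h(f, Y) = 2*f**(3/2)/5 - 1*3 = 2*f**(3/2)/5 - 3 = -3 + 2*f**(3/2)/5)
-340 - h(-6, -20) = -340 - (-3 + 2*(-6)**(3/2)/5) = -340 - (-3 + 2*(-6*I*sqrt(6))/5) = -340 - (-3 - 12*I*sqrt(6)/5) = -340 + (3 + 12*I*sqrt(6)/5) = -337 + 12*I*sqrt(6)/5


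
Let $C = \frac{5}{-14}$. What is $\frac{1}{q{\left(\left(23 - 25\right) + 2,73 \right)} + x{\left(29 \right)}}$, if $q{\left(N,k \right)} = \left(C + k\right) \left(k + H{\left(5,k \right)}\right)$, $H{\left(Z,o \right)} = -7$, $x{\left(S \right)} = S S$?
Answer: $\frac{7}{39448} \approx 0.00017745$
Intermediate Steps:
$x{\left(S \right)} = S^{2}$
$C = - \frac{5}{14}$ ($C = 5 \left(- \frac{1}{14}\right) = - \frac{5}{14} \approx -0.35714$)
$q{\left(N,k \right)} = \left(-7 + k\right) \left(- \frac{5}{14} + k\right)$ ($q{\left(N,k \right)} = \left(- \frac{5}{14} + k\right) \left(k - 7\right) = \left(- \frac{5}{14} + k\right) \left(-7 + k\right) = \left(-7 + k\right) \left(- \frac{5}{14} + k\right)$)
$\frac{1}{q{\left(\left(23 - 25\right) + 2,73 \right)} + x{\left(29 \right)}} = \frac{1}{\left(\frac{5}{2} + 73^{2} - \frac{7519}{14}\right) + 29^{2}} = \frac{1}{\left(\frac{5}{2} + 5329 - \frac{7519}{14}\right) + 841} = \frac{1}{\frac{33561}{7} + 841} = \frac{1}{\frac{39448}{7}} = \frac{7}{39448}$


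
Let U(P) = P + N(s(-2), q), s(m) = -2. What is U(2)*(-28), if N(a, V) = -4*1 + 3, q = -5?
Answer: -28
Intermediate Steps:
N(a, V) = -1 (N(a, V) = -4 + 3 = -1)
U(P) = -1 + P (U(P) = P - 1 = -1 + P)
U(2)*(-28) = (-1 + 2)*(-28) = 1*(-28) = -28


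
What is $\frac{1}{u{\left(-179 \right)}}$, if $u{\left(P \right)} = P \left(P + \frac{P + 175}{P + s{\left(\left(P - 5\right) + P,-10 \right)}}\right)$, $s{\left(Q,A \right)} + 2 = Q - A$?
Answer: $\frac{267}{8554589} \approx 3.1211 \cdot 10^{-5}$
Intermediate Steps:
$s{\left(Q,A \right)} = -2 + Q - A$ ($s{\left(Q,A \right)} = -2 - \left(A - Q\right) = -2 + Q - A$)
$u{\left(P \right)} = P \left(P + \frac{175 + P}{3 + 3 P}\right)$ ($u{\left(P \right)} = P \left(P + \frac{P + 175}{P - \left(-3 - 2 P\right)}\right) = P \left(P + \frac{175 + P}{P + \left(-2 + \left(\left(-5 + P\right) + P\right) + 10\right)}\right) = P \left(P + \frac{175 + P}{P + \left(-2 + \left(-5 + 2 P\right) + 10\right)}\right) = P \left(P + \frac{175 + P}{P + \left(3 + 2 P\right)}\right) = P \left(P + \frac{175 + P}{3 + 3 P}\right)$)
$\frac{1}{u{\left(-179 \right)}} = \frac{1}{\frac{1}{3} \left(-179\right) \frac{1}{1 - 179} \left(175 + 3 \left(-179\right)^{2} + 4 \left(-179\right)\right)} = \frac{1}{\frac{1}{3} \left(-179\right) \frac{1}{-178} \left(175 + 3 \cdot 32041 - 716\right)} = \frac{1}{\frac{1}{3} \left(-179\right) \left(- \frac{1}{178}\right) \left(175 + 96123 - 716\right)} = \frac{1}{\frac{1}{3} \left(-179\right) \left(- \frac{1}{178}\right) 95582} = \frac{1}{\frac{8554589}{267}} = \frac{267}{8554589}$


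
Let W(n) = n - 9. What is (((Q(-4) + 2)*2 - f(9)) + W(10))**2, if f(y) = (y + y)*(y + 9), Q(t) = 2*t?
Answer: 112225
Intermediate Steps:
f(y) = 2*y*(9 + y) (f(y) = (2*y)*(9 + y) = 2*y*(9 + y))
W(n) = -9 + n
(((Q(-4) + 2)*2 - f(9)) + W(10))**2 = (((2*(-4) + 2)*2 - 2*9*(9 + 9)) + (-9 + 10))**2 = (((-8 + 2)*2 - 2*9*18) + 1)**2 = ((-6*2 - 1*324) + 1)**2 = ((-12 - 324) + 1)**2 = (-336 + 1)**2 = (-335)**2 = 112225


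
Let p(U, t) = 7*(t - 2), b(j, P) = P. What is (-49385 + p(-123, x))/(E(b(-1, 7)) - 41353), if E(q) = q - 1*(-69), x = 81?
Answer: 48832/41277 ≈ 1.1830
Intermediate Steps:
p(U, t) = -14 + 7*t (p(U, t) = 7*(-2 + t) = -14 + 7*t)
E(q) = 69 + q (E(q) = q + 69 = 69 + q)
(-49385 + p(-123, x))/(E(b(-1, 7)) - 41353) = (-49385 + (-14 + 7*81))/((69 + 7) - 41353) = (-49385 + (-14 + 567))/(76 - 41353) = (-49385 + 553)/(-41277) = -48832*(-1/41277) = 48832/41277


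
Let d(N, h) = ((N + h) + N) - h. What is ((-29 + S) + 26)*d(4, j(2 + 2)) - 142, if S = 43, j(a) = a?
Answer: 178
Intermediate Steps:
d(N, h) = 2*N (d(N, h) = (h + 2*N) - h = 2*N)
((-29 + S) + 26)*d(4, j(2 + 2)) - 142 = ((-29 + 43) + 26)*(2*4) - 142 = (14 + 26)*8 - 142 = 40*8 - 142 = 320 - 142 = 178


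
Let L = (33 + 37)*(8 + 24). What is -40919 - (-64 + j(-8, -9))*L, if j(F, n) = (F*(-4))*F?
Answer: 675881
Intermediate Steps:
j(F, n) = -4*F² (j(F, n) = (-4*F)*F = -4*F²)
L = 2240 (L = 70*32 = 2240)
-40919 - (-64 + j(-8, -9))*L = -40919 - (-64 - 4*(-8)²)*2240 = -40919 - (-64 - 4*64)*2240 = -40919 - (-64 - 256)*2240 = -40919 - (-320)*2240 = -40919 - 1*(-716800) = -40919 + 716800 = 675881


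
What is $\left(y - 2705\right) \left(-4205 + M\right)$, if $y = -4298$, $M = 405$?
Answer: $26611400$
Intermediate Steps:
$\left(y - 2705\right) \left(-4205 + M\right) = \left(-4298 - 2705\right) \left(-4205 + 405\right) = \left(-7003\right) \left(-3800\right) = 26611400$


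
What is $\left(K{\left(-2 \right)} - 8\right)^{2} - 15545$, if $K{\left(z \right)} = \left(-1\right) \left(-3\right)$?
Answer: $-15520$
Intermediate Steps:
$K{\left(z \right)} = 3$
$\left(K{\left(-2 \right)} - 8\right)^{2} - 15545 = \left(3 - 8\right)^{2} - 15545 = \left(-5\right)^{2} - 15545 = 25 - 15545 = -15520$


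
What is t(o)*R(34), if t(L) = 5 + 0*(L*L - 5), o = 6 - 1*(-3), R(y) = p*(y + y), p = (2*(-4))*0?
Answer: 0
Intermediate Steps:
p = 0 (p = -8*0 = 0)
R(y) = 0 (R(y) = 0*(y + y) = 0*(2*y) = 0)
o = 9 (o = 6 + 3 = 9)
t(L) = 5 (t(L) = 5 + 0*(L² - 5) = 5 + 0*(-5 + L²) = 5 + 0 = 5)
t(o)*R(34) = 5*0 = 0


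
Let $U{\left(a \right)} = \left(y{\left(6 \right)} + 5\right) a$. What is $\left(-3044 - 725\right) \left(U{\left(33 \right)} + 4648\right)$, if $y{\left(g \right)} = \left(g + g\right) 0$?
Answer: $-18140197$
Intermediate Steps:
$y{\left(g \right)} = 0$ ($y{\left(g \right)} = 2 g 0 = 0$)
$U{\left(a \right)} = 5 a$ ($U{\left(a \right)} = \left(0 + 5\right) a = 5 a$)
$\left(-3044 - 725\right) \left(U{\left(33 \right)} + 4648\right) = \left(-3044 - 725\right) \left(5 \cdot 33 + 4648\right) = - 3769 \left(165 + 4648\right) = \left(-3769\right) 4813 = -18140197$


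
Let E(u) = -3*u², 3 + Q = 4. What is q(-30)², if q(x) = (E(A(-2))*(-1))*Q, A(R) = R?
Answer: 144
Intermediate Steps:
Q = 1 (Q = -3 + 4 = 1)
q(x) = 12 (q(x) = (-3*(-2)²*(-1))*1 = (-3*4*(-1))*1 = -12*(-1)*1 = 12*1 = 12)
q(-30)² = 12² = 144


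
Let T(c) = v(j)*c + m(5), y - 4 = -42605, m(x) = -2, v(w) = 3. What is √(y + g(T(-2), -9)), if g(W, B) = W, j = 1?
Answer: I*√42609 ≈ 206.42*I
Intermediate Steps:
y = -42601 (y = 4 - 42605 = -42601)
T(c) = -2 + 3*c (T(c) = 3*c - 2 = -2 + 3*c)
√(y + g(T(-2), -9)) = √(-42601 + (-2 + 3*(-2))) = √(-42601 + (-2 - 6)) = √(-42601 - 8) = √(-42609) = I*√42609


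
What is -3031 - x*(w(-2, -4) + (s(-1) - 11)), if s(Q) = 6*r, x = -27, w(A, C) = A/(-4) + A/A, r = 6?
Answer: -4631/2 ≈ -2315.5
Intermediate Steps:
w(A, C) = 1 - A/4 (w(A, C) = A*(-¼) + 1 = -A/4 + 1 = 1 - A/4)
s(Q) = 36 (s(Q) = 6*6 = 36)
-3031 - x*(w(-2, -4) + (s(-1) - 11)) = -3031 - (-27)*((1 - ¼*(-2)) + (36 - 11)) = -3031 - (-27)*((1 + ½) + 25) = -3031 - (-27)*(3/2 + 25) = -3031 - (-27)*53/2 = -3031 - 1*(-1431/2) = -3031 + 1431/2 = -4631/2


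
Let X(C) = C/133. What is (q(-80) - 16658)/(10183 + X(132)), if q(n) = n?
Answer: -2226154/1354471 ≈ -1.6436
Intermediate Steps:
X(C) = C/133 (X(C) = C*(1/133) = C/133)
(q(-80) - 16658)/(10183 + X(132)) = (-80 - 16658)/(10183 + (1/133)*132) = -16738/(10183 + 132/133) = -16738/1354471/133 = -16738*133/1354471 = -2226154/1354471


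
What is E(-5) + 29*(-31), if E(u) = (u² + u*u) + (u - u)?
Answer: -849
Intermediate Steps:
E(u) = 2*u² (E(u) = (u² + u²) + 0 = 2*u² + 0 = 2*u²)
E(-5) + 29*(-31) = 2*(-5)² + 29*(-31) = 2*25 - 899 = 50 - 899 = -849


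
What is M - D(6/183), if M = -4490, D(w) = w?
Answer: -273892/61 ≈ -4490.0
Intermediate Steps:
M - D(6/183) = -4490 - 6/183 = -4490 - 1*2/61 = -4490 - 2/61 = -273892/61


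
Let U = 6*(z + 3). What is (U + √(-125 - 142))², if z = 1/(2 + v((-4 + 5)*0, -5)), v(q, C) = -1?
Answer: (24 + I*√267)² ≈ 309.0 + 784.33*I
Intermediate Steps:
z = 1 (z = 1/(2 - 1) = 1/1 = 1)
U = 24 (U = 6*(1 + 3) = 6*4 = 24)
(U + √(-125 - 142))² = (24 + √(-125 - 142))² = (24 + √(-267))² = (24 + I*√267)²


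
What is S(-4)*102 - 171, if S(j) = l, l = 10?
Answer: 849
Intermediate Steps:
S(j) = 10
S(-4)*102 - 171 = 10*102 - 171 = 1020 - 171 = 849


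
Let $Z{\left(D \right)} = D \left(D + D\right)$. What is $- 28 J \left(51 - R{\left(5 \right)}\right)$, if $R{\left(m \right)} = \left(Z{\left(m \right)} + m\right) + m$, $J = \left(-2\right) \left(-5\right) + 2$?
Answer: $3024$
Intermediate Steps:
$Z{\left(D \right)} = 2 D^{2}$ ($Z{\left(D \right)} = D 2 D = 2 D^{2}$)
$J = 12$ ($J = 10 + 2 = 12$)
$R{\left(m \right)} = 2 m + 2 m^{2}$ ($R{\left(m \right)} = \left(2 m^{2} + m\right) + m = \left(m + 2 m^{2}\right) + m = 2 m + 2 m^{2}$)
$- 28 J \left(51 - R{\left(5 \right)}\right) = \left(-28\right) 12 \left(51 - 2 \cdot 5 \left(1 + 5\right)\right) = - 336 \left(51 - 2 \cdot 5 \cdot 6\right) = - 336 \left(51 - 60\right) = \left(-336\right) \left(-9\right) = 3024$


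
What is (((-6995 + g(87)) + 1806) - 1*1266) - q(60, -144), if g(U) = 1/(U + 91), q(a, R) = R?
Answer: -1123357/178 ≈ -6311.0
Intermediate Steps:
g(U) = 1/(91 + U)
(((-6995 + g(87)) + 1806) - 1*1266) - q(60, -144) = (((-6995 + 1/(91 + 87)) + 1806) - 1*1266) - 1*(-144) = (((-6995 + 1/178) + 1806) - 1266) + 144 = ((-1245109/178 + 1806) - 1266) + 144 = (-923641/178 - 1266) + 144 = -1148989/178 + 144 = -1123357/178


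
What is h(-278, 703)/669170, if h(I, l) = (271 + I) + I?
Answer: -57/133834 ≈ -0.00042590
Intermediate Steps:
h(I, l) = 271 + 2*I
h(-278, 703)/669170 = (271 + 2*(-278))/669170 = (271 - 556)*(1/669170) = -285*1/669170 = -57/133834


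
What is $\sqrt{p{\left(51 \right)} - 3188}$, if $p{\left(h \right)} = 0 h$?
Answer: $2 i \sqrt{797} \approx 56.462 i$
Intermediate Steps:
$p{\left(h \right)} = 0$
$\sqrt{p{\left(51 \right)} - 3188} = \sqrt{0 - 3188} = \sqrt{-3188} = 2 i \sqrt{797}$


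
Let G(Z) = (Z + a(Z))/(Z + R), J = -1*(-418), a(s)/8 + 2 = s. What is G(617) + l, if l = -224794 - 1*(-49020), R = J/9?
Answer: -149928103/853 ≈ -1.7577e+5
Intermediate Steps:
a(s) = -16 + 8*s
J = 418
R = 418/9 ≈ 46.444
l = -175774 (l = -224794 + 49020 = -175774)
G(Z) = (-16 + 9*Z)/(418/9 + Z) (G(Z) = (Z + (-16 + 8*Z))/(Z + 418/9) = (-16 + 9*Z)/(418/9 + Z))
G(617) + l = 9*(-16 + 9*617)/(418 + 9*617) - 175774 = 9*(-16 + 5553)/(418 + 5553) - 175774 = 9*5537/5971 - 175774 = 9*(1/5971)*5537 - 175774 = 7119/853 - 175774 = -149928103/853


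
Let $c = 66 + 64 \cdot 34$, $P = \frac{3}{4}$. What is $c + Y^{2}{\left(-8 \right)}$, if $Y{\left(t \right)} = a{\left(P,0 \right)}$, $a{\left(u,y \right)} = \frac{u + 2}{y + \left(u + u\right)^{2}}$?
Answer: $\frac{181723}{81} \approx 2243.5$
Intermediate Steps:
$P = \frac{3}{4}$ ($P = 3 \cdot \frac{1}{4} = \frac{3}{4} \approx 0.75$)
$a{\left(u,y \right)} = \frac{2 + u}{y + 4 u^{2}}$ ($a{\left(u,y \right)} = \frac{2 + u}{y + \left(2 u\right)^{2}} = \frac{2 + u}{y + 4 u^{2}}$)
$Y{\left(t \right)} = \frac{11}{9}$ ($Y{\left(t \right)} = \frac{2 + \frac{3}{4}}{0 + 4 \left(\frac{3}{4}\right)^{2}} = \frac{1}{0 + 4 \cdot \frac{9}{16}} \cdot \frac{11}{4} = \frac{1}{0 + \frac{9}{4}} \cdot \frac{11}{4} = \frac{1}{\frac{9}{4}} \cdot \frac{11}{4} = \frac{4}{9} \cdot \frac{11}{4} = \frac{11}{9}$)
$c = 2242$ ($c = 66 + 2176 = 2242$)
$c + Y^{2}{\left(-8 \right)} = 2242 + \left(\frac{11}{9}\right)^{2} = 2242 + \frac{121}{81} = \frac{181723}{81}$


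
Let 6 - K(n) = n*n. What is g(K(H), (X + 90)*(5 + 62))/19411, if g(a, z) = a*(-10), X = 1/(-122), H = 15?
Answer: 2190/19411 ≈ 0.11282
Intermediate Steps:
K(n) = 6 - n**2 (K(n) = 6 - n*n = 6 - n**2)
X = -1/122 ≈ -0.0081967
g(a, z) = -10*a
g(K(H), (X + 90)*(5 + 62))/19411 = -10*(6 - 1*15**2)/19411 = -10*(6 - 1*225)*(1/19411) = -10*(6 - 225)*(1/19411) = -10*(-219)*(1/19411) = 2190*(1/19411) = 2190/19411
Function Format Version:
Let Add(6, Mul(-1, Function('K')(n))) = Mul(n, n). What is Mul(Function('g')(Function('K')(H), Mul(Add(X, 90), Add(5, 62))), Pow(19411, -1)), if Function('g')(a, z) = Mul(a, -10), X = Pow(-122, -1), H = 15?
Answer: Rational(2190, 19411) ≈ 0.11282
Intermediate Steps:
Function('K')(n) = Add(6, Mul(-1, Pow(n, 2))) (Function('K')(n) = Add(6, Mul(-1, Mul(n, n))) = Add(6, Mul(-1, Pow(n, 2))))
X = Rational(-1, 122) ≈ -0.0081967
Function('g')(a, z) = Mul(-10, a)
Mul(Function('g')(Function('K')(H), Mul(Add(X, 90), Add(5, 62))), Pow(19411, -1)) = Mul(Mul(-10, Add(6, Mul(-1, Pow(15, 2)))), Pow(19411, -1)) = Mul(Mul(-10, Add(6, Mul(-1, 225))), Rational(1, 19411)) = Mul(Mul(-10, Add(6, -225)), Rational(1, 19411)) = Mul(Mul(-10, -219), Rational(1, 19411)) = Mul(2190, Rational(1, 19411)) = Rational(2190, 19411)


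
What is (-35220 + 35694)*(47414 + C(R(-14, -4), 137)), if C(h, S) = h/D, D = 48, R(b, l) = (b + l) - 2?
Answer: 44948077/2 ≈ 2.2474e+7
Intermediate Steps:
R(b, l) = -2 + b + l
C(h, S) = h/48
(-35220 + 35694)*(47414 + C(R(-14, -4), 137)) = (-35220 + 35694)*(47414 + (-2 - 14 - 4)/48) = 474*(47414 + (1/48)*(-20)) = 474*(47414 - 5/12) = 474*(568963/12) = 44948077/2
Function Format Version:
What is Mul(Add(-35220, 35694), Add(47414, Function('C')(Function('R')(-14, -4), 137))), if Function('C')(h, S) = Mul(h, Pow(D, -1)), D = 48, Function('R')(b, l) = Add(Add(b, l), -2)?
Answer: Rational(44948077, 2) ≈ 2.2474e+7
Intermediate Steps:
Function('R')(b, l) = Add(-2, b, l)
Function('C')(h, S) = Mul(Rational(1, 48), h) (Function('C')(h, S) = Mul(h, Pow(48, -1)) = Mul(h, Rational(1, 48)) = Mul(Rational(1, 48), h))
Mul(Add(-35220, 35694), Add(47414, Function('C')(Function('R')(-14, -4), 137))) = Mul(Add(-35220, 35694), Add(47414, Mul(Rational(1, 48), Add(-2, -14, -4)))) = Mul(474, Add(47414, Mul(Rational(1, 48), -20))) = Mul(474, Add(47414, Rational(-5, 12))) = Mul(474, Rational(568963, 12)) = Rational(44948077, 2)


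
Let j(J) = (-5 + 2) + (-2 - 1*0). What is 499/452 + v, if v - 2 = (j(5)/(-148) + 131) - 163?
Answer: -120673/4181 ≈ -28.862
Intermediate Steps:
j(J) = -5 (j(J) = -3 + (-2 + 0) = -3 - 2 = -5)
v = -4435/148 (v = 2 + ((-5/(-148) + 131) - 163) = 2 + ((-5*(-1/148) + 131) - 163) = 2 + ((5/148 + 131) - 163) = 2 + (19393/148 - 163) = 2 - 4731/148 = -4435/148 ≈ -29.966)
499/452 + v = 499/452 - 4435/148 = -120673/4181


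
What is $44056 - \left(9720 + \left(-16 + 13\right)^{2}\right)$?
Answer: $34327$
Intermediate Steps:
$44056 - \left(9720 + \left(-16 + 13\right)^{2}\right) = 44056 - \left(9720 + \left(-3\right)^{2}\right) = 44056 - \left(9720 + 9\right) = 44056 - 9729 = 34327$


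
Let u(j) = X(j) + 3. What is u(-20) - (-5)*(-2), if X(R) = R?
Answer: -27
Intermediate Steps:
u(j) = 3 + j (u(j) = j + 3 = 3 + j)
u(-20) - (-5)*(-2) = (3 - 20) - (-5)*(-2) = -17 - 1*10 = -17 - 10 = -27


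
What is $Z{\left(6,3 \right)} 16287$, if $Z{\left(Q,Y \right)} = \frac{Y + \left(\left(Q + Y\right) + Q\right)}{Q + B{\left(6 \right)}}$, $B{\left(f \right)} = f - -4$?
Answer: $\frac{146583}{8} \approx 18323.0$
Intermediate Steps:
$B{\left(f \right)} = 4 + f$ ($B{\left(f \right)} = f + 4 = 4 + f$)
$Z{\left(Q,Y \right)} = \frac{2 Q + 2 Y}{10 + Q}$ ($Z{\left(Q,Y \right)} = \frac{Y + \left(\left(Q + Y\right) + Q\right)}{Q + \left(4 + 6\right)} = \frac{Y + \left(Y + 2 Q\right)}{Q + 10} = \frac{2 Q + 2 Y}{10 + Q}$)
$Z{\left(6,3 \right)} 16287 = \frac{2 \left(6 + 3\right)}{10 + 6} \cdot 16287 = 2 \cdot \frac{1}{16} \cdot 9 \cdot 16287 = \frac{9}{8} \cdot 16287 = \frac{146583}{8}$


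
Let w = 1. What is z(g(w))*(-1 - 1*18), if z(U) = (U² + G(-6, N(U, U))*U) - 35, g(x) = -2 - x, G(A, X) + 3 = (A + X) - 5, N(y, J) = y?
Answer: -475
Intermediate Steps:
G(A, X) = -8 + A + X (G(A, X) = -3 + ((A + X) - 5) = -3 + (-5 + A + X) = -8 + A + X)
z(U) = -35 + U² + U*(-14 + U) (z(U) = (U² + (-8 - 6 + U)*U) - 35 = (U² + (-14 + U)*U) - 35 = (U² + U*(-14 + U)) - 35 = -35 + U² + U*(-14 + U))
z(g(w))*(-1 - 1*18) = (-35 + (-2 - 1*1)² + (-2 - 1*1)*(-14 + (-2 - 1*1)))*(-1 - 1*18) = (-35 + (-2 - 1)² + (-2 - 1)*(-14 + (-2 - 1)))*(-1 - 18) = (-35 + (-3)² - 3*(-14 - 3))*(-19) = (-35 + 9 - 3*(-17))*(-19) = (-35 + 9 + 51)*(-19) = 25*(-19) = -475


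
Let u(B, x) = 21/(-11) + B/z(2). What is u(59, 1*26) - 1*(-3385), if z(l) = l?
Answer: 75077/22 ≈ 3412.6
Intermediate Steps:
u(B, x) = -21/11 + B/2 (u(B, x) = 21/(-11) + B/2 = 21*(-1/11) + B*(½) = -21/11 + B/2)
u(59, 1*26) - 1*(-3385) = (-21/11 + (½)*59) - 1*(-3385) = (-21/11 + 59/2) + 3385 = 607/22 + 3385 = 75077/22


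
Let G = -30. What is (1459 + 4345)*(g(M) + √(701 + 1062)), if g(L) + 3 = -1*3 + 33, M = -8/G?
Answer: 156708 + 5804*√1763 ≈ 4.0041e+5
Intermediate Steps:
M = 4/15 (M = -8/(-30) = -8*(-1/30) = 4/15 ≈ 0.26667)
g(L) = 27 (g(L) = -3 + (-1*3 + 33) = -3 + (-3 + 33) = -3 + 30 = 27)
(1459 + 4345)*(g(M) + √(701 + 1062)) = (1459 + 4345)*(27 + √(701 + 1062)) = 5804*(27 + √1763) = 156708 + 5804*√1763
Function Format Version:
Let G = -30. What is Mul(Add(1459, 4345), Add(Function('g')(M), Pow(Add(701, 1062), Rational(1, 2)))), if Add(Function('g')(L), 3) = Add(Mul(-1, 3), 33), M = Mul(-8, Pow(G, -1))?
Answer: Add(156708, Mul(5804, Pow(1763, Rational(1, 2)))) ≈ 4.0041e+5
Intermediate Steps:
M = Rational(4, 15) (M = Mul(-8, Pow(-30, -1)) = Mul(-8, Rational(-1, 30)) = Rational(4, 15) ≈ 0.26667)
Function('g')(L) = 27 (Function('g')(L) = Add(-3, Add(Mul(-1, 3), 33)) = Add(-3, Add(-3, 33)) = Add(-3, 30) = 27)
Mul(Add(1459, 4345), Add(Function('g')(M), Pow(Add(701, 1062), Rational(1, 2)))) = Mul(Add(1459, 4345), Add(27, Pow(Add(701, 1062), Rational(1, 2)))) = Mul(5804, Add(27, Pow(1763, Rational(1, 2)))) = Add(156708, Mul(5804, Pow(1763, Rational(1, 2))))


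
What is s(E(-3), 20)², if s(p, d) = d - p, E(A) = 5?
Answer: 225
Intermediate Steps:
s(E(-3), 20)² = (20 - 1*5)² = (20 - 5)² = 15² = 225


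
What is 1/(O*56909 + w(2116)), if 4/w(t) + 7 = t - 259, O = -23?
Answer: -925/1210738973 ≈ -7.6400e-7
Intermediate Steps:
w(t) = 4/(-266 + t) (w(t) = 4/(-7 + (t - 259)) = 4/(-7 + (-259 + t)) = 4/(-266 + t))
1/(O*56909 + w(2116)) = 1/(-23*56909 + 4/(-266 + 2116)) = 1/(-1308907 + 4/1850) = 1/(-1308907 + 4*(1/1850)) = 1/(-1308907 + 2/925) = 1/(-1210738973/925) = -925/1210738973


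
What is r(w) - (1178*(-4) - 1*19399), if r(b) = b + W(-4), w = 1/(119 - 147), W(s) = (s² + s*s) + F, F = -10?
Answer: 675723/28 ≈ 24133.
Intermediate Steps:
W(s) = -10 + 2*s² (W(s) = (s² + s*s) - 10 = (s² + s²) - 10 = 2*s² - 10 = -10 + 2*s²)
w = -1/28 (w = 1/(-28) = -1/28 ≈ -0.035714)
r(b) = 22 + b (r(b) = b + (-10 + 2*(-4)²) = b + (-10 + 2*16) = b + (-10 + 32) = b + 22 = 22 + b)
r(w) - (1178*(-4) - 1*19399) = (22 - 1/28) - (1178*(-4) - 1*19399) = 615/28 - (-4712 - 19399) = 615/28 - 1*(-24111) = 615/28 + 24111 = 675723/28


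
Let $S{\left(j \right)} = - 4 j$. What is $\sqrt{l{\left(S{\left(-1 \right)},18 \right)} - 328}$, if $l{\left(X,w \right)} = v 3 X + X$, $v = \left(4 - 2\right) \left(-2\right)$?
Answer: $2 i \sqrt{93} \approx 19.287 i$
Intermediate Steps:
$v = -4$ ($v = 2 \left(-2\right) = -4$)
$l{\left(X,w \right)} = - 11 X$ ($l{\left(X,w \right)} = \left(-4\right) 3 X + X = - 12 X + X = - 11 X$)
$\sqrt{l{\left(S{\left(-1 \right)},18 \right)} - 328} = \sqrt{- 11 \left(\left(-4\right) \left(-1\right)\right) - 328} = \sqrt{\left(-11\right) 4 - 328} = \sqrt{-44 - 328} = \sqrt{-372} = 2 i \sqrt{93}$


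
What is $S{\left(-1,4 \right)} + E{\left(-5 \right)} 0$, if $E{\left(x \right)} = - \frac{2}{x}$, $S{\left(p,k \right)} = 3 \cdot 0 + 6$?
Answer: $6$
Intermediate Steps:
$S{\left(p,k \right)} = 6$ ($S{\left(p,k \right)} = 0 + 6 = 6$)
$S{\left(-1,4 \right)} + E{\left(-5 \right)} 0 = 6 + - \frac{2}{-5} \cdot 0 = 6 + \left(-2\right) \left(- \frac{1}{5}\right) 0 = 6 + \frac{2}{5} \cdot 0 = 6 + 0 = 6$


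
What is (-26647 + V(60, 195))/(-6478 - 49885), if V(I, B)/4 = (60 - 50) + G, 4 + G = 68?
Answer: 26351/56363 ≈ 0.46752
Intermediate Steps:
G = 64 (G = -4 + 68 = 64)
V(I, B) = 296 (V(I, B) = 4*((60 - 50) + 64) = 4*(10 + 64) = 4*74 = 296)
(-26647 + V(60, 195))/(-6478 - 49885) = (-26647 + 296)/(-6478 - 49885) = -26351/(-56363) = -26351*(-1/56363) = 26351/56363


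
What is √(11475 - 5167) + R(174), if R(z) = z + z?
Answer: 348 + 2*√1577 ≈ 427.42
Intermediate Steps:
R(z) = 2*z
√(11475 - 5167) + R(174) = √(11475 - 5167) + 2*174 = √6308 + 348 = 2*√1577 + 348 = 348 + 2*√1577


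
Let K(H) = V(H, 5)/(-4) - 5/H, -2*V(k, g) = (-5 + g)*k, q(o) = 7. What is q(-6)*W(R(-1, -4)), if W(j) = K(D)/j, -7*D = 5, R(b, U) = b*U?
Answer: 49/4 ≈ 12.250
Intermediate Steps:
R(b, U) = U*b
V(k, g) = -k*(-5 + g)/2 (V(k, g) = -(-5 + g)*k/2 = -k*(-5 + g)/2)
D = -5/7 (D = -⅐*5 = -5/7 ≈ -0.71429)
K(H) = -5/H (K(H) = (H*(5 - 1*5)/2)/(-4) - 5/H = (H*(5 - 5)/2)*(-¼) - 5/H = ((½)*H*0)*(-¼) - 5/H = 0*(-¼) - 5/H = 0 - 5/H = -5/H)
W(j) = 7/j (W(j) = (-5/(-5/7))/j = (-5*(-7/5))/j = 7/j)
q(-6)*W(R(-1, -4)) = 7*(7/((-4*(-1)))) = 7*(7/4) = 49/4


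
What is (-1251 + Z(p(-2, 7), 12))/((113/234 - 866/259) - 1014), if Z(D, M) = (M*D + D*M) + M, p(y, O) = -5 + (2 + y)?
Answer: 82363554/61627861 ≈ 1.3365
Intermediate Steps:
p(y, O) = -3 + y
Z(D, M) = M + 2*D*M (Z(D, M) = (D*M + D*M) + M = 2*D*M + M = M + 2*D*M)
(-1251 + Z(p(-2, 7), 12))/((113/234 - 866/259) - 1014) = (-1251 + 12*(1 + 2*(-3 - 2)))/((113/234 - 866/259) - 1014) = (-1251 + 12*(1 + 2*(-5)))/((113*(1/234) - 866*1/259) - 1014) = (-1251 + 12*(1 - 10))/((113/234 - 866/259) - 1014) = (-1251 + 12*(-9))/(-173377/60606 - 1014) = (-1251 - 108)/(-61627861/60606) = -1359*(-60606/61627861) = 82363554/61627861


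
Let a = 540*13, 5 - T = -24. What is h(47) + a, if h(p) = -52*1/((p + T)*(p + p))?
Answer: 12537707/1786 ≈ 7020.0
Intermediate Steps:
T = 29 (T = 5 - 1*(-24) = 5 + 24 = 29)
a = 7020
h(p) = -26/(p*(29 + p)) (h(p) = -52*1/((p + 29)*(p + p)) = -52*1/(2*p*(29 + p)) = -26/(p*(29 + p)))
h(47) + a = -26/(47*(29 + 47)) + 7020 = -26*1/47/76 + 7020 = -26*1/47*1/76 + 7020 = -13/1786 + 7020 = 12537707/1786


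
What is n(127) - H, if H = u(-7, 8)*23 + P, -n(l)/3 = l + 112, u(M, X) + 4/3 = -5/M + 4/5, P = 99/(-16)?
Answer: -1201157/1680 ≈ -714.97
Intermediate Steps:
P = -99/16 (P = 99*(-1/16) = -99/16 ≈ -6.1875)
u(M, X) = -8/15 - 5/M (u(M, X) = -4/3 + (-5/M + 4/5) = -4/3 + (-5/M + 4*(⅕)) = -4/3 + (-5/M + ⅘) = -4/3 + (⅘ - 5/M) = -8/15 - 5/M)
n(l) = -336 - 3*l (n(l) = -3*(l + 112) = -3*(112 + l) = -336 - 3*l)
H = -3403/1680 (H = (-8/15 - 5/(-7))*23 - 99/16 = (-8/15 - 5*(-⅐))*23 - 99/16 = (-8/15 + 5/7)*23 - 99/16 = (19/105)*23 - 99/16 = 437/105 - 99/16 = -3403/1680 ≈ -2.0256)
n(127) - H = (-336 - 3*127) - 1*(-3403/1680) = (-336 - 381) + 3403/1680 = -717 + 3403/1680 = -1201157/1680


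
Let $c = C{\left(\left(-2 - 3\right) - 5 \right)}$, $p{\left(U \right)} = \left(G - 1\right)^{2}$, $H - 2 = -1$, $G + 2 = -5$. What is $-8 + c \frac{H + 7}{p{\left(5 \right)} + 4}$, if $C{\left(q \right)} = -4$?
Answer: $- \frac{144}{17} \approx -8.4706$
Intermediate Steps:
$G = -7$ ($G = -2 - 5 = -7$)
$H = 1$ ($H = 2 - 1 = 1$)
$p{\left(U \right)} = 64$ ($p{\left(U \right)} = \left(-7 - 1\right)^{2} = \left(-8\right)^{2} = 64$)
$c = -4$
$-8 + c \frac{H + 7}{p{\left(5 \right)} + 4} = -8 - 4 \frac{1 + 7}{64 + 4} = -8 - 4 \cdot \frac{8}{68} = -8 - 4 \cdot 8 \cdot \frac{1}{68} = -8 - \frac{8}{17} = - \frac{144}{17}$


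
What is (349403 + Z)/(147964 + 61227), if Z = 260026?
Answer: 609429/209191 ≈ 2.9133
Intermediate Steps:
(349403 + Z)/(147964 + 61227) = (349403 + 260026)/(147964 + 61227) = 609429/209191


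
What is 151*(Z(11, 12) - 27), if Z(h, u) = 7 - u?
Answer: -4832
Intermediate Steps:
151*(Z(11, 12) - 27) = 151*((7 - 1*12) - 27) = 151*((7 - 12) - 27) = 151*(-5 - 27) = 151*(-32) = -4832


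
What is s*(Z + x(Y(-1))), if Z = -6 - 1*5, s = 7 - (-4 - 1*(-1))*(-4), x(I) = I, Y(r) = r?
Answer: 60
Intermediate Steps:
s = -5 (s = 7 - (-4 + 1)*(-4) = 7 - (-3)*(-4) = 7 - 1*12 = 7 - 12 = -5)
Z = -11 (Z = -6 - 5 = -11)
s*(Z + x(Y(-1))) = -5*(-11 - 1) = -5*(-12) = 60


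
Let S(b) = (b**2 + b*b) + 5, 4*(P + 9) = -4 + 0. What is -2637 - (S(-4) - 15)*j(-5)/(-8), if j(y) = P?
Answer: -5329/2 ≈ -2664.5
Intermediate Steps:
P = -10 (P = -9 + (-4 + 0)/4 = -9 + (1/4)*(-4) = -9 - 1 = -10)
j(y) = -10
S(b) = 5 + 2*b**2 (S(b) = (b**2 + b**2) + 5 = 2*b**2 + 5 = 5 + 2*b**2)
-2637 - (S(-4) - 15)*j(-5)/(-8) = -2637 - ((5 + 2*(-4)**2) - 15)*(-10/(-8)) = -2637 - ((5 + 2*16) - 15)*(-10*(-1/8)) = -2637 - ((5 + 32) - 15)*5/4 = -2637 - (37 - 15)*5/4 = -2637 - 22*5/4 = -2637 - 1*55/2 = -2637 - 55/2 = -5329/2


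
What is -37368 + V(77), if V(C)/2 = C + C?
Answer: -37060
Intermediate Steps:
V(C) = 4*C (V(C) = 2*(C + C) = 2*(2*C) = 4*C)
-37368 + V(77) = -37368 + 4*77 = -37368 + 308 = -37060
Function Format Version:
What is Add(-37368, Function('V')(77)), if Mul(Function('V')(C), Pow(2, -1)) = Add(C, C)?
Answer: -37060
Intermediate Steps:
Function('V')(C) = Mul(4, C) (Function('V')(C) = Mul(2, Add(C, C)) = Mul(2, Mul(2, C)) = Mul(4, C))
Add(-37368, Function('V')(77)) = Add(-37368, Mul(4, 77)) = Add(-37368, 308) = -37060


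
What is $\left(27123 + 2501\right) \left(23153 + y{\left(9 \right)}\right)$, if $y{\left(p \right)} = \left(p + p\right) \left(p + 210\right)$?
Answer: $802662280$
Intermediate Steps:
$y{\left(p \right)} = 2 p \left(210 + p\right)$
$\left(27123 + 2501\right) \left(23153 + y{\left(9 \right)}\right) = \left(27123 + 2501\right) \left(23153 + 2 \cdot 9 \left(210 + 9\right)\right) = 29624 \left(23153 + 2 \cdot 9 \cdot 219\right) = 29624 \left(23153 + 3942\right) = 29624 \cdot 27095 = 802662280$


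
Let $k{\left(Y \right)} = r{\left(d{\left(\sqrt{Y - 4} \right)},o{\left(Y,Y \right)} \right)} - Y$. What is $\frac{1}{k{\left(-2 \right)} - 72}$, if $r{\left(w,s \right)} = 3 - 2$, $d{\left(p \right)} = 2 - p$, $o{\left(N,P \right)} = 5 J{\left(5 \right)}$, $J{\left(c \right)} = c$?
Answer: $- \frac{1}{69} \approx -0.014493$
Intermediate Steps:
$o{\left(N,P \right)} = 25$ ($o{\left(N,P \right)} = 5 \cdot 5 = 25$)
$r{\left(w,s \right)} = 1$
$k{\left(Y \right)} = 1 - Y$
$\frac{1}{k{\left(-2 \right)} - 72} = \frac{1}{\left(1 - -2\right) - 72} = \frac{1}{\left(1 + 2\right) - 72} = \frac{1}{3 - 72} = \frac{1}{-69} = - \frac{1}{69}$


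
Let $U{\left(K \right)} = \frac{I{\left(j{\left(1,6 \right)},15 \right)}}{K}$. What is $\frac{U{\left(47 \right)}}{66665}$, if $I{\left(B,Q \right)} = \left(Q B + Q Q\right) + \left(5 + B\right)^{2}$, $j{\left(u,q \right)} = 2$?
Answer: $\frac{304}{3133255} \approx 9.7024 \cdot 10^{-5}$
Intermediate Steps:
$I{\left(B,Q \right)} = Q^{2} + \left(5 + B\right)^{2} + B Q$ ($I{\left(B,Q \right)} = \left(B Q + Q^{2}\right) + \left(5 + B\right)^{2} = \left(Q^{2} + B Q\right) + \left(5 + B\right)^{2} = Q^{2} + \left(5 + B\right)^{2} + B Q$)
$U{\left(K \right)} = \frac{304}{K}$ ($U{\left(K \right)} = \frac{15^{2} + \left(5 + 2\right)^{2} + 2 \cdot 15}{K} = \frac{225 + 7^{2} + 30}{K} = \frac{225 + 49 + 30}{K} = \frac{304}{K}$)
$\frac{U{\left(47 \right)}}{66665} = \frac{304 \cdot \frac{1}{47}}{66665} = 304 \cdot \frac{1}{47} \cdot \frac{1}{66665} = \frac{304}{47} \cdot \frac{1}{66665} = \frac{304}{3133255}$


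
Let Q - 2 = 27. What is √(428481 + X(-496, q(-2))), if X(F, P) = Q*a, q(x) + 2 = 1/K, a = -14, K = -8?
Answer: 5*√17123 ≈ 654.27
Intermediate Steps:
Q = 29 (Q = 2 + 27 = 29)
q(x) = -17/8 (q(x) = -2 + 1/(-8) = -2 - ⅛ = -17/8)
X(F, P) = -406 (X(F, P) = 29*(-14) = -406)
√(428481 + X(-496, q(-2))) = √(428481 - 406) = √428075 = 5*√17123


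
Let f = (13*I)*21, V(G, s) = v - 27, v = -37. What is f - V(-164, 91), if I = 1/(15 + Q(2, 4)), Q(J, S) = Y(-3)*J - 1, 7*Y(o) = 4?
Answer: 8695/106 ≈ 82.028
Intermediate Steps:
Y(o) = 4/7 (Y(o) = (⅐)*4 = 4/7)
V(G, s) = -64 (V(G, s) = -37 - 27 = -64)
Q(J, S) = -1 + 4*J/7 (Q(J, S) = 4*J/7 - 1 = -1 + 4*J/7)
I = 7/106 (I = 1/(15 + (-1 + (4/7)*2)) = 1/(15 + (-1 + 8/7)) = 1/(15 + ⅐) = 1/(106/7) = 7/106 ≈ 0.066038)
f = 1911/106 (f = (13*(7/106))*21 = (91/106)*21 = 1911/106 ≈ 18.028)
f - V(-164, 91) = 1911/106 - 1*(-64) = 1911/106 + 64 = 8695/106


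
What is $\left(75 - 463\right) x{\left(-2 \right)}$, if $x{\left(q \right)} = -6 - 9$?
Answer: $5820$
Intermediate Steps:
$x{\left(q \right)} = -15$ ($x{\left(q \right)} = -6 - 9 = -15$)
$\left(75 - 463\right) x{\left(-2 \right)} = \left(75 - 463\right) \left(-15\right) = \left(-388\right) \left(-15\right) = 5820$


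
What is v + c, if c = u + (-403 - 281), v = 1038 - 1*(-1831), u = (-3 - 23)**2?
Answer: 2861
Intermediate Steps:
u = 676 (u = (-26)**2 = 676)
v = 2869 (v = 1038 + 1831 = 2869)
c = -8 (c = 676 + (-403 - 281) = 676 - 684 = -8)
v + c = 2869 - 8 = 2861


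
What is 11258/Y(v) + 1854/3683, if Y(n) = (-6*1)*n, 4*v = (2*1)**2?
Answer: -20726045/11049 ≈ -1875.8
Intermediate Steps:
v = 1 (v = (2*1)**2/4 = (1/4)*2**2 = (1/4)*4 = 1)
Y(n) = -6*n
11258/Y(v) + 1854/3683 = 11258/((-6*1)) + 1854/3683 = 11258/(-6) + 1854*(1/3683) = 11258*(-1/6) + 1854/3683 = -5629/3 + 1854/3683 = -20726045/11049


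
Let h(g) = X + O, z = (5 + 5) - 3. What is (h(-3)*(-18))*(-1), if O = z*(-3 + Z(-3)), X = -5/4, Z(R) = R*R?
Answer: 1467/2 ≈ 733.50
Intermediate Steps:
Z(R) = R**2
z = 7 (z = 10 - 3 = 7)
X = -5/4 (X = -5*1/4 = -5/4 ≈ -1.2500)
O = 42 (O = 7*(-3 + (-3)**2) = 7*(-3 + 9) = 7*6 = 42)
h(g) = 163/4 (h(g) = -5/4 + 42 = 163/4)
(h(-3)*(-18))*(-1) = ((163/4)*(-18))*(-1) = -1467/2*(-1) = 1467/2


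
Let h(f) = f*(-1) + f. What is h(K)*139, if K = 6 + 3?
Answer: 0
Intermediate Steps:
K = 9
h(f) = 0 (h(f) = -f + f = 0)
h(K)*139 = 0*139 = 0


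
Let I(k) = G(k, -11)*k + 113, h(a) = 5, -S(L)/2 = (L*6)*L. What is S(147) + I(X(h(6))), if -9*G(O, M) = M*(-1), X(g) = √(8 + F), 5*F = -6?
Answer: -259195 - 11*√170/45 ≈ -2.5920e+5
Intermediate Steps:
F = -6/5 (F = (⅕)*(-6) = -6/5 ≈ -1.2000)
S(L) = -12*L² (S(L) = -2*L*6*L = -2*6*L*L = -12*L²)
X(g) = √170/5 (X(g) = √(8 - 6/5) = √(34/5) = √170/5)
G(O, M) = M/9 (G(O, M) = -M*(-1)/9 = -(-1)*M/9 = M/9)
I(k) = 113 - 11*k/9 (I(k) = ((⅑)*(-11))*k + 113 = -11*k/9 + 113 = 113 - 11*k/9)
S(147) + I(X(h(6))) = -12*147² + (113 - 11*√170/45) = -12*21609 + (113 - 11*√170/45) = -259308 + (113 - 11*√170/45) = -259195 - 11*√170/45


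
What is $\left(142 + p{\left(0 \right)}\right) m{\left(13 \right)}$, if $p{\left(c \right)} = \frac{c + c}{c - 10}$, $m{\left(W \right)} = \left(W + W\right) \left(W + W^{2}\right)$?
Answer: $671944$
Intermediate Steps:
$m{\left(W \right)} = 2 W \left(W + W^{2}\right)$
$p{\left(c \right)} = \frac{2 c}{-10 + c}$
$\left(142 + p{\left(0 \right)}\right) m{\left(13 \right)} = \left(142 + 2 \cdot 0 \frac{1}{-10 + 0}\right) 2 \cdot 13^{2} \left(1 + 13\right) = \left(142 + 2 \cdot 0 \frac{1}{-10}\right) 2 \cdot 169 \cdot 14 = \left(142 + 2 \cdot 0 \left(- \frac{1}{10}\right)\right) 4732 = \left(142 + 0\right) 4732 = 142 \cdot 4732 = 671944$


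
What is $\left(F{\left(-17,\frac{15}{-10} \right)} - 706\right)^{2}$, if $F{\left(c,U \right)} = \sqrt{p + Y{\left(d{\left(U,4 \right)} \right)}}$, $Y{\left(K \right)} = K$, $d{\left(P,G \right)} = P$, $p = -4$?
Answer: $\frac{\left(1412 - i \sqrt{22}\right)^{2}}{4} \approx 4.9843 \cdot 10^{5} - 3311.4 i$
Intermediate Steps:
$F{\left(c,U \right)} = \sqrt{-4 + U}$
$\left(F{\left(-17,\frac{15}{-10} \right)} - 706\right)^{2} = \left(\sqrt{-4 + \frac{15}{-10}} - 706\right)^{2} = \left(\sqrt{-4 + 15 \left(- \frac{1}{10}\right)} - 706\right)^{2} = \left(\sqrt{-4 - \frac{3}{2}} - 706\right)^{2} = \left(\sqrt{- \frac{11}{2}} - 706\right)^{2} = \left(\frac{i \sqrt{22}}{2} - 706\right)^{2} = \left(-706 + \frac{i \sqrt{22}}{2}\right)^{2}$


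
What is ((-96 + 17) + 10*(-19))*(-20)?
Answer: 5380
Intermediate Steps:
((-96 + 17) + 10*(-19))*(-20) = (-79 - 190)*(-20) = -269*(-20) = 5380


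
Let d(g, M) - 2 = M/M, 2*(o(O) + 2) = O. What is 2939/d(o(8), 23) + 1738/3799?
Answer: 11170475/11397 ≈ 980.12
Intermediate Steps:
o(O) = -2 + O/2
d(g, M) = 3 (d(g, M) = 2 + M/M = 2 + 1 = 3)
2939/d(o(8), 23) + 1738/3799 = 2939/3 + 1738/3799 = 11170475/11397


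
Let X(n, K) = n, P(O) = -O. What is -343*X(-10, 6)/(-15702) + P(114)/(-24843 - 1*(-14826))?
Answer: -1809349/8738163 ≈ -0.20706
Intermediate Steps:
-343*X(-10, 6)/(-15702) + P(114)/(-24843 - 1*(-14826)) = -343*(-10)/(-15702) + (-1*114)/(-24843 - 1*(-14826)) = 3430*(-1/15702) - 114/(-24843 + 14826) = -1715/7851 - 114/(-10017) = -1715/7851 - 114*(-1/10017) = -1715/7851 + 38/3339 = -1809349/8738163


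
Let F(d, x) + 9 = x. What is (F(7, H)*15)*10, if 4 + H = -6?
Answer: -2850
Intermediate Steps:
H = -10 (H = -4 - 6 = -10)
F(d, x) = -9 + x
(F(7, H)*15)*10 = ((-9 - 10)*15)*10 = -19*15*10 = -285*10 = -2850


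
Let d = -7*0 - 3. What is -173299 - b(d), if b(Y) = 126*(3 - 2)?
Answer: -173425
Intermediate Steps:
d = -3 (d = 0 - 3 = -3)
b(Y) = 126 (b(Y) = 126*1 = 126)
-173299 - b(d) = -173299 - 1*126 = -173299 - 126 = -173425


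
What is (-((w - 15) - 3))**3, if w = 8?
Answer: 1000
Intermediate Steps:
(-((w - 15) - 3))**3 = (-((8 - 15) - 3))**3 = (-(-7 - 3))**3 = (-1*(-10))**3 = 10**3 = 1000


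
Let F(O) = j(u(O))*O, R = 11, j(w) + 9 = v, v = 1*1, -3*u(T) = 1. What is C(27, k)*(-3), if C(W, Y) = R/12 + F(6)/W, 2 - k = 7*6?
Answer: 31/12 ≈ 2.5833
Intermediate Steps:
u(T) = -1/3 (u(T) = -1/3*1 = -1/3)
v = 1
j(w) = -8 (j(w) = -9 + 1 = -8)
F(O) = -8*O
k = -40 (k = 2 - 7*6 = 2 - 1*42 = 2 - 42 = -40)
C(W, Y) = 11/12 - 48/W (C(W, Y) = 11/12 + (-8*6)/W = 11*(1/12) - 48/W = 11/12 - 48/W)
C(27, k)*(-3) = (11/12 - 48/27)*(-3) = (11/12 - 48*1/27)*(-3) = (11/12 - 16/9)*(-3) = -31/36*(-3) = 31/12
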